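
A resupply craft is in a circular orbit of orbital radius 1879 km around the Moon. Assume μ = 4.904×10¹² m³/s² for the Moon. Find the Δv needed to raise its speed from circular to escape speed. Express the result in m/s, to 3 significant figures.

r = 1879 km = 1.879×10⁶ m.
Circular speed v_c = √(μ/r) = 1616 m/s.
Escape speed v_esc = √(2μ/r) = √2 × v_c = 2285 m/s.
Δv = v_esc − v_c = 669.2 m/s.

Δv ≈ 669 m/s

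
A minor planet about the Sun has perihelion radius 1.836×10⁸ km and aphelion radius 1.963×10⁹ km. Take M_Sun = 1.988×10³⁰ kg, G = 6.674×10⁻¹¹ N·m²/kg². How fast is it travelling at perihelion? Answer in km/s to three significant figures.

v ≈ 36.4 km/s

μ = GM = 6.674×10⁻¹¹ × 1.988×10³⁰ = 1.327×10²⁰ m³/s².
Semi-major axis a = (r_p + r_a)/2 = 1.0733×10⁹ km = 1.073×10¹² m.
Vis-viva: v² = μ(2/r − 1/a) = 1.327×10²⁰ × (1.089×10⁻¹¹ − 9.317×10⁻¹³) = 1.322×10⁹ m²/s².
v = 36360 m/s = 36.36 km/s.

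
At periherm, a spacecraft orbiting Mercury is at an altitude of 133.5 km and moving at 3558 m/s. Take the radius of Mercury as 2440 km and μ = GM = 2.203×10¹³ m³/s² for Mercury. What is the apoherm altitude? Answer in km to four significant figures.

apoherm altitude ≈ 4863 km

r_p = 2440 + 133.5 = 2573.5 km = 2.574×10⁶ m.
Specific energy ε = v²/2 − μ/r = -2.231×10⁶ J/kg, so a = −μ/(2ε) = 4.938×10⁶ m.
The apsides satisfy r_p + r_a = 2a, so the apoherm radius is 2a − r_p = 7.303×10⁶ m = 7302.6 km.
Apoherm altitude = 7302.6 − 2440 = 4862.6 km.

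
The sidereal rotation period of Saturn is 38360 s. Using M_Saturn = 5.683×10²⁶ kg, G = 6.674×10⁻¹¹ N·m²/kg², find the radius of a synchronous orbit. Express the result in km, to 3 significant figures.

μ = GM = 6.674×10⁻¹¹ × 5.683×10²⁶ = 3.793×10¹⁶ m³/s².
A synchronous orbit has period T, so by Kepler's third law a = (μT²/4π²)^(1/3).
μT²/4π² = 3.793×10¹⁶ × (3.836×10⁴)² / 39.48 = 1.414×10²⁴ m³.
a = 1.122×10⁸ m = 1.1223×10⁵ km.

r_sync ≈ 1.12×10⁵ km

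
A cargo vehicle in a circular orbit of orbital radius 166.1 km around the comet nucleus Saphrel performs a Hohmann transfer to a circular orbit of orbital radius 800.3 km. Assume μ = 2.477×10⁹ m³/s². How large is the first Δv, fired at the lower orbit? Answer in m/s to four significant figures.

Δv ≈ 35.04 m/s

r₁ = 166.1 km = 1.661×10⁵ m.
r₂ = 800.3 km = 8.003×10⁵ m.
Transfer ellipse a_t = (r₁ + r₂)/2 = 4.832×10⁵ m.
At r₁: circular v_c1 = √(μ/r₁) = 122.1 m/s; transfer-periapsis v_p = √[μ(2/r₁ − 1/a_t)] = 157.2 m/s.
Δv₁ = v_p − v_c1 = 35.04 m/s.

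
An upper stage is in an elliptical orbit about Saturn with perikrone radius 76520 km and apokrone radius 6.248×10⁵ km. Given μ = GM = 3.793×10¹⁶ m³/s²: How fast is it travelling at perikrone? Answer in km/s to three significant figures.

v ≈ 29.7 km/s

Semi-major axis a = (r_p + r_a)/2 = 3.5066×10⁵ km = 3.507×10⁸ m.
Vis-viva: v² = μ(2/r − 1/a) = 3.793×10¹⁶ × (2.614×10⁻⁸ − 2.852×10⁻⁹) = 8.832×10⁸ m²/s².
v = 29720 m/s = 29.72 km/s.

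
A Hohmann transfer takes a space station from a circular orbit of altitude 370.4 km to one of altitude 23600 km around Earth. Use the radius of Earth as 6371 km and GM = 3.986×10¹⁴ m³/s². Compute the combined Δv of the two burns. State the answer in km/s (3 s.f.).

r₁ = 6371 + 370.4 = 6741.4 km = 6.7414×10⁶ m.
r₂ = 6371 + 23600 = 29971 km = 2.9971×10⁷ m.
Transfer ellipse a_t = (r₁ + r₂)/2 = 1.836×10⁷ m.
At r₁: circular v_c1 = √(μ/r₁) = 7689 m/s; transfer-perigee v_p = √[μ(2/r₁ − 1/a_t)] = 9825 m/s.
Δv₁ = v_p − v_c1 = 2136 m/s.
At r₂: circular v_c2 = √(μ/r₂) = 3647 m/s; transfer-apogee v_a = √[μ(2/r₂ − 1/a_t)] = 2210 m/s.
Δv₂ = v_c2 − v_a = 1437 m/s.
Total Δv = Δv₁ + Δv₂ = 3573 m/s = 3.573 km/s.

Δv_total ≈ 3.57 km/s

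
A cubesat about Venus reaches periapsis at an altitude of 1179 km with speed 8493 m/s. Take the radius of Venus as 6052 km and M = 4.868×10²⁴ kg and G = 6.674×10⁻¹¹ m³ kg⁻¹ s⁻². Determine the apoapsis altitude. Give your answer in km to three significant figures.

μ = GM = 6.674×10⁻¹¹ × 4.868×10²⁴ = 3.249×10¹⁴ m³/s².
r_p = 6052 + 1179 = 7231.0 km = 7.231×10⁶ m.
Specific energy ε = v²/2 − μ/r = -8.865×10⁶ J/kg, so a = −μ/(2ε) = 1.832×10⁷ m.
The apsides satisfy r_p + r_a = 2a, so the apoapsis radius is 2a − r_p = 2.942×10⁷ m = 29419 km.
Apoapsis altitude = 29419 − 6052 = 23367 km.

apoapsis altitude ≈ 23400 km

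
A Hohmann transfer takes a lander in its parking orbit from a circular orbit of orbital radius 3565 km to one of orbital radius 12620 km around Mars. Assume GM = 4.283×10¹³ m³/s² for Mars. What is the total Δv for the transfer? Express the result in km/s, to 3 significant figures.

r₁ = 3565 km = 3.565×10⁶ m.
r₂ = 12620 km = 1.262×10⁷ m.
Transfer ellipse a_t = (r₁ + r₂)/2 = 8.092×10⁶ m.
At r₁: circular v_c1 = √(μ/r₁) = 3466 m/s; transfer-periapsis v_p = √[μ(2/r₁ − 1/a_t)] = 4328 m/s.
Δv₁ = v_p − v_c1 = 862.3 m/s.
At r₂: circular v_c2 = √(μ/r₂) = 1842 m/s; transfer-apoapsis v_a = √[μ(2/r₂ − 1/a_t)] = 1223 m/s.
Δv₂ = v_c2 − v_a = 619.5 m/s.
Total Δv = Δv₁ + Δv₂ = 1482 m/s = 1.482 km/s.

Δv_total ≈ 1.48 km/s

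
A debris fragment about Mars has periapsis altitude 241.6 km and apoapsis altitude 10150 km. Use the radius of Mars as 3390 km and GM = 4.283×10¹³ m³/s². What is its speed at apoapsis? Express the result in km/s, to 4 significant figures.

v ≈ 1.157 km/s

r_p = 3390 + 241.6 = 3631.6 km = 3.6316×10⁶ m.
r_a = 3390 + 10150 = 13540 km = 1.3540×10⁷ m.
Semi-major axis a = (r_p + r_a)/2 = 8585.8 km = 8.586×10⁶ m.
Vis-viva: v² = μ(2/r − 1/a) = 4.283×10¹³ × (1.477×10⁻⁷ − 1.165×10⁻⁷) = 1.338×10⁶ m²/s².
v = 1157 m/s = 1.157 km/s.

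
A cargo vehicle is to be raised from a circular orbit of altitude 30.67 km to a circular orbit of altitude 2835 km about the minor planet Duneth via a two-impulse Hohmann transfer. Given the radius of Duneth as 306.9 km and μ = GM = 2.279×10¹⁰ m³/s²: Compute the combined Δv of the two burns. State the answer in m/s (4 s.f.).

Δv_total ≈ 137.0 m/s

r₁ = 306.9 + 30.67 = 337.57 km = 3.3757×10⁵ m.
r₂ = 306.9 + 2835 = 3141.9 km = 3.1419×10⁶ m.
Transfer ellipse a_t = (r₁ + r₂)/2 = 1.740×10⁶ m.
At r₁: circular v_c1 = √(μ/r₁) = 259.8 m/s; transfer-periapsis v_p = √[μ(2/r₁ − 1/a_t)] = 349.2 m/s.
Δv₁ = v_p − v_c1 = 89.35 m/s.
At r₂: circular v_c2 = √(μ/r₂) = 85.17 m/s; transfer-apoapsis v_a = √[μ(2/r₂ − 1/a_t)] = 37.52 m/s.
Δv₂ = v_c2 − v_a = 47.65 m/s.
Total Δv = Δv₁ + Δv₂ = 137.0 m/s.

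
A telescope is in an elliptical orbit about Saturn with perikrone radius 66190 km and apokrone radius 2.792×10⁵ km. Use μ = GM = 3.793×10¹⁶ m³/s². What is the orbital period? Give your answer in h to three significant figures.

Semi-major axis a = (r_p + r_a)/2 = (66190 + 2.7920×10⁵)/2 = 1.7270×10⁵ km = 1.727×10⁸ m.
By Kepler's third law T = 2π√(a³/μ) = 2π × 1.165×10⁴ = 7.322×10⁴ s.
= 20.34 h.

T ≈ 20.3 h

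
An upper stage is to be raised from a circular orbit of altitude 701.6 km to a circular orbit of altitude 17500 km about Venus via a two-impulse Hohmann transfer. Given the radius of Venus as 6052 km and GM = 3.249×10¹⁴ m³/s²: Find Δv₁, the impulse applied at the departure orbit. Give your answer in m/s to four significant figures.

r₁ = 6052 + 701.6 = 6753.6 km = 6.7536×10⁶ m.
r₂ = 6052 + 17500 = 23552 km = 2.3552×10⁷ m.
Transfer ellipse a_t = (r₁ + r₂)/2 = 1.515×10⁷ m.
At r₁: circular v_c1 = √(μ/r₁) = 6936 m/s; transfer-periapsis v_p = √[μ(2/r₁ − 1/a_t)] = 8647 m/s.
Δv₁ = v_p − v_c1 = 1711 m/s.

Δv ≈ 1711 m/s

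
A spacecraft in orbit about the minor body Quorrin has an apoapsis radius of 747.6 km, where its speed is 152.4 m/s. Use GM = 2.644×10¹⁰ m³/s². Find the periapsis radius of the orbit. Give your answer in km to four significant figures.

r_a = 7.476×10⁵ m.
Specific energy ε = v²/2 − μ/r = -2.375×10⁴ J/kg, so a = −μ/(2ε) = 5.565×10⁵ m.
The apsides satisfy r_p + r_a = 2a, so the periapsis radius is 2a − r_a = 3.655×10⁵ m = 365.49 km.

periapsis radius ≈ 365.5 km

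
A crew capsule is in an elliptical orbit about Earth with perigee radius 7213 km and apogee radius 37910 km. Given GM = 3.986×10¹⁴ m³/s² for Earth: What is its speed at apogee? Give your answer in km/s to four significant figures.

v ≈ 1.833 km/s

Semi-major axis a = (r_p + r_a)/2 = 22562 km = 2.256×10⁷ m.
Vis-viva: v² = μ(2/r − 1/a) = 3.986×10¹⁴ × (5.276×10⁻⁸ − 4.432×10⁻⁸) = 3.361×10⁶ m²/s².
v = 1833 m/s = 1.833 km/s.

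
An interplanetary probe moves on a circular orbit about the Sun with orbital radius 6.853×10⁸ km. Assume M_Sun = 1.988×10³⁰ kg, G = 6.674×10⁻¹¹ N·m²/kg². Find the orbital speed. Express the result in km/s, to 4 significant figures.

v ≈ 13.91 km/s

μ = GM = 6.674×10⁻¹¹ × 1.988×10³⁰ = 1.327×10²⁰ m³/s².
r = 6.853×10⁸ km = 6.853×10¹¹ m.
For a circular orbit v = √(μ/r) = √(1.327×10²⁰ / 6.853×10¹¹) = √(1.936×10⁸) = 13910 m/s.
That is 13.91 km/s.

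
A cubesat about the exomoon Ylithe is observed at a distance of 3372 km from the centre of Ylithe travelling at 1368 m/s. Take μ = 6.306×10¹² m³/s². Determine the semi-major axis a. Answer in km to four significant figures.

r = 3.372×10⁶ m.
Vis-viva rearranged: 1/a = 2/r − v²/μ = 5.931×10⁻⁷ − 2.968×10⁻⁷ = 2.964×10⁻⁷ m⁻¹.
a = 3.374×10⁶ m = 3374.4 km.

a ≈ 3374 km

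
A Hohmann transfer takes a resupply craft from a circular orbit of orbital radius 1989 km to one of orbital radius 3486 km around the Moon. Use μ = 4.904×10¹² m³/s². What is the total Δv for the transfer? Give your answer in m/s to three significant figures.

Δv_total ≈ 377 m/s

r₁ = 1989 km = 1.989×10⁶ m.
r₂ = 3486 km = 3.486×10⁶ m.
Transfer ellipse a_t = (r₁ + r₂)/2 = 2.738×10⁶ m.
At r₁: circular v_c1 = √(μ/r₁) = 1570 m/s; transfer-perilune v_p = √[μ(2/r₁ − 1/a_t)] = 1772 m/s.
Δv₁ = v_p − v_c1 = 201.7 m/s.
At r₂: circular v_c2 = √(μ/r₂) = 1186 m/s; transfer-apolune v_a = √[μ(2/r₂ − 1/a_t)] = 1011 m/s.
Δv₂ = v_c2 − v_a = 175.1 m/s.
Total Δv = Δv₁ + Δv₂ = 376.8 m/s.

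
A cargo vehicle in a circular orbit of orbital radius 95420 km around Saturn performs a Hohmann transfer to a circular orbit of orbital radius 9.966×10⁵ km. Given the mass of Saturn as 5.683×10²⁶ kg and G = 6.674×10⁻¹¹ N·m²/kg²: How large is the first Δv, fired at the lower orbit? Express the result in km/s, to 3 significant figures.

μ = GM = 6.674×10⁻¹¹ × 5.683×10²⁶ = 3.793×10¹⁶ m³/s².
r₁ = 95420 km = 9.542×10⁷ m.
r₂ = 9.966×10⁵ km = 9.966×10⁸ m.
Transfer ellipse a_t = (r₁ + r₂)/2 = 5.460×10⁸ m.
At r₁: circular v_c1 = √(μ/r₁) = 19940 m/s; transfer-perikrone v_p = √[μ(2/r₁ − 1/a_t)] = 26940 m/s.
Δv₁ = v_p − v_c1 = 6998 m/s.
= 6.998 km/s.

Δv ≈ 7.00 km/s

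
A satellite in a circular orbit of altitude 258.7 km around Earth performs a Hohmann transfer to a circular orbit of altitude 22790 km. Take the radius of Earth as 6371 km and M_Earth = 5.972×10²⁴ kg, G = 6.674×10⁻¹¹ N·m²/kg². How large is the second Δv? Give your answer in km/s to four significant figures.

Δv ≈ 1.447 km/s

μ = GM = 6.674×10⁻¹¹ × 5.972×10²⁴ = 3.986×10¹⁴ m³/s².
r₁ = 6371 + 258.7 = 6629.7 km = 6.6297×10⁶ m.
r₂ = 6371 + 22790 = 29161 km = 2.9161×10⁷ m.
Transfer ellipse a_t = (r₁ + r₂)/2 = 1.790×10⁷ m.
At r₁: circular v_c1 = √(μ/r₁) = 7754 m/s; transfer-perigee v_p = √[μ(2/r₁ − 1/a_t)] = 9898 m/s.
At r₂: circular v_c2 = √(μ/r₂) = 3697 m/s; transfer-apogee v_a = √[μ(2/r₂ − 1/a_t)] = 2250 m/s.
Δv₂ = v_c2 − v_a = 1447 m/s.
= 1.447 km/s.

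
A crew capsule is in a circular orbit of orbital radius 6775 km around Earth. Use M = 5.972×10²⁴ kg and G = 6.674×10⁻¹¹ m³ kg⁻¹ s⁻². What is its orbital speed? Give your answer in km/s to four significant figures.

v ≈ 7.670 km/s

μ = GM = 6.674×10⁻¹¹ × 5.972×10²⁴ = 3.986×10¹⁴ m³/s².
r = 6775 km = 6.775×10⁶ m.
For a circular orbit v = √(μ/r) = √(3.986×10¹⁴ / 6.775×10⁶) = √(5.883×10⁷) = 7670 m/s.
That is 7.670 km/s.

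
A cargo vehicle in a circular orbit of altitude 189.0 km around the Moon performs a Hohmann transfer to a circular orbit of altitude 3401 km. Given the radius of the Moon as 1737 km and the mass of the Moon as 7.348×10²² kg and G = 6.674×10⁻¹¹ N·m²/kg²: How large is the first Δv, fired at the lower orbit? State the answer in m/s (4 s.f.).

μ = GM = 6.674×10⁻¹¹ × 7.348×10²² = 4.904×10¹² m³/s².
r₁ = 1737 + 189.0 = 1926.0 km = 1.9260×10⁶ m.
r₂ = 1737 + 3401 = 5138.0 km = 5.1380×10⁶ m.
Transfer ellipse a_t = (r₁ + r₂)/2 = 3.532×10⁶ m.
At r₁: circular v_c1 = √(μ/r₁) = 1596 m/s; transfer-perilune v_p = √[μ(2/r₁ − 1/a_t)] = 1925 m/s.
Δv₁ = v_p − v_c1 = 328.9 m/s.

Δv ≈ 328.9 m/s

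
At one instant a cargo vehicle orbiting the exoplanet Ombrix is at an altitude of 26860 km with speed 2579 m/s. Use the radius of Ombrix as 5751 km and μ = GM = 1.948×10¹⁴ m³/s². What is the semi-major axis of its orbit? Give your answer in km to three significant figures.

r = 5751 + 26860 = 32611 km = 3.261×10⁷ m.
Vis-viva rearranged: 1/a = 2/r − v²/μ = 6.133×10⁻⁸ − 3.414×10⁻⁸ = 2.719×10⁻⁸ m⁻¹.
a = 3.678×10⁷ m = 36785 km.

a ≈ 36800 km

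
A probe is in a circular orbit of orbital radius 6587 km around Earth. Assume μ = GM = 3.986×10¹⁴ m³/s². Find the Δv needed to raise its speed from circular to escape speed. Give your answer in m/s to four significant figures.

Δv ≈ 3222 m/s

r = 6587 km = 6.587×10⁶ m.
Circular speed v_c = √(μ/r) = 7779 m/s.
Escape speed v_esc = √(2μ/r) = √2 × v_c = 11000 m/s.
Δv = v_esc − v_c = 3222 m/s.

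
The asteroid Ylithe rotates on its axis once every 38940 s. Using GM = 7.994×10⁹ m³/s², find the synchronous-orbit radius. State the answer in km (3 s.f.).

r_sync ≈ 675 km

A synchronous orbit has period T, so by Kepler's third law a = (μT²/4π²)^(1/3).
μT²/4π² = 7.994×10⁹ × (3.894×10⁴)² / 39.48 = 3.070×10¹⁷ m³.
a = 6.746×10⁵ m = 674.63 km.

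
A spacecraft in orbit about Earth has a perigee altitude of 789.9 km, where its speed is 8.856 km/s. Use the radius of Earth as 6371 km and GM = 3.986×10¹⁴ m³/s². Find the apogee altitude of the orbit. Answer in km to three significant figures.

apogee altitude ≈ 10700 km

r_p = 6371 + 789.9 = 7160.9 km = 7.161×10⁶ m.
Specific energy ε = v²/2 − μ/r = -1.645×10⁷ J/kg, so a = −μ/(2ε) = 1.212×10⁷ m.
The apsides satisfy r_p + r_a = 2a, so the apogee radius is 2a − r_p = 1.707×10⁷ m = 17072 km.
Apogee altitude = 17072 − 6371 = 10701 km.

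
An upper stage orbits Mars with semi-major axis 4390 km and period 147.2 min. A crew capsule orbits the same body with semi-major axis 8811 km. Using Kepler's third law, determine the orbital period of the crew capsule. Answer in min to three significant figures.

T₂ ≈ 419 min

Kepler's third law: T² ∝ a³, so T₂ = T₁ (a₂/a₁)^(3/2).
a₂/a₁ = 2.007, (a₂/a₁)^(3/2) = 2.843.
T₂ = 147.2 × 2.843 = 418.6 min.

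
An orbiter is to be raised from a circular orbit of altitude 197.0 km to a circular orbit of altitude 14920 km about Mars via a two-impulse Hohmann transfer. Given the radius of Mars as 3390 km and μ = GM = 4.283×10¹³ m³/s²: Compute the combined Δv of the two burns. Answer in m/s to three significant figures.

r₁ = 3390 + 197.0 = 3587.0 km = 3.5870×10⁶ m.
r₂ = 3390 + 14920 = 18310 km = 1.8310×10⁷ m.
Transfer ellipse a_t = (r₁ + r₂)/2 = 1.095×10⁷ m.
At r₁: circular v_c1 = √(μ/r₁) = 3455 m/s; transfer-periapsis v_p = √[μ(2/r₁ − 1/a_t)] = 4469 m/s.
Δv₁ = v_p − v_c1 = 1013 m/s.
At r₂: circular v_c2 = √(μ/r₂) = 1529 m/s; transfer-apoapsis v_a = √[μ(2/r₂ − 1/a_t)] = 875.4 m/s.
Δv₂ = v_c2 − v_a = 654.0 m/s.
Total Δv = Δv₁ + Δv₂ = 1667 m/s.

Δv_total ≈ 1670 m/s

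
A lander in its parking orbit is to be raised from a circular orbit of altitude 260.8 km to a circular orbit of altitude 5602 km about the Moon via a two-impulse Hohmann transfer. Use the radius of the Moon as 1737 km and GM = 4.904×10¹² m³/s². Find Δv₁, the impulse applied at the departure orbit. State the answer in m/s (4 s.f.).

Δv ≈ 397.7 m/s

r₁ = 1737 + 260.8 = 1997.8 km = 1.9978×10⁶ m.
r₂ = 1737 + 5602 = 7339.0 km = 7.3390×10⁶ m.
Transfer ellipse a_t = (r₁ + r₂)/2 = 4.668×10⁶ m.
At r₁: circular v_c1 = √(μ/r₁) = 1567 m/s; transfer-perilune v_p = √[μ(2/r₁ − 1/a_t)] = 1964 m/s.
Δv₁ = v_p − v_c1 = 397.7 m/s.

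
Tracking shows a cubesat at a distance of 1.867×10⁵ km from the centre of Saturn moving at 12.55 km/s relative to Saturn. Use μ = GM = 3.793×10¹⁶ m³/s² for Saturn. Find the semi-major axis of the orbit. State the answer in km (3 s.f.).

a ≈ 1.52×10⁵ km

r = 1.867×10⁸ m.
Specific orbital energy ε = v²/2 − μ/r = (12550)²/2 − 3.793×10¹⁶/1.867×10⁸ = -1.244×10⁸ J/kg.
Since ε = −μ/(2a), a = −μ/(2ε) = 1.524×10⁸ m = 1.5244×10⁵ km.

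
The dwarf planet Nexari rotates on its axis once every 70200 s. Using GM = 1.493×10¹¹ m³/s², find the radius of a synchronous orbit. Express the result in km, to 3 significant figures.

A synchronous orbit has period T, so by Kepler's third law a = (μT²/4π²)^(1/3).
μT²/4π² = 1.493×10¹¹ × (7.020×10⁴)² / 39.48 = 1.864×10¹⁹ m³.
a = 2.651×10⁶ m = 2651.3 km.

r_sync ≈ 2650 km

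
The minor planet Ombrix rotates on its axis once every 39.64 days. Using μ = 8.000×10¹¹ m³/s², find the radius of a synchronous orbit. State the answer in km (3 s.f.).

T = 39.64 days = 3.425×10⁶ s.
A synchronous orbit has period T, so by Kepler's third law a = (μT²/4π²)^(1/3).
μT²/4π² = 8.000×10¹¹ × (3.425×10⁶)² / 39.48 = 2.377×10²³ m³.
a = 6.195×10⁷ m = 61945 km.

r_sync ≈ 61900 km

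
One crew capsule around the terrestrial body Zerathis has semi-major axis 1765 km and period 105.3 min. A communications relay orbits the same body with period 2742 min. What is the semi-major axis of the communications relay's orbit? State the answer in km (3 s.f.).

Kepler's third law: a³ ∝ T², so a₂ = a₁ (T₂/T₁)^(2/3).
T₂/T₁ = 26.04, (T₂/T₁)^(2/3) = 8.785.
a₂ = 1765 × 8.785 = 15510 km.

a₂ ≈ 15500 km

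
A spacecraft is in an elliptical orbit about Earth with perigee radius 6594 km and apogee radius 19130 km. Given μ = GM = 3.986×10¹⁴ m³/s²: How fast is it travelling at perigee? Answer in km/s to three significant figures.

v ≈ 9.48 km/s

Semi-major axis a = (r_p + r_a)/2 = 12862 km = 1.286×10⁷ m.
Vis-viva: v² = μ(2/r − 1/a) = 3.986×10¹⁴ × (3.033×10⁻⁷ − 7.775×10⁻⁸) = 8.991×10⁷ m²/s².
v = 9482 m/s = 9.482 km/s.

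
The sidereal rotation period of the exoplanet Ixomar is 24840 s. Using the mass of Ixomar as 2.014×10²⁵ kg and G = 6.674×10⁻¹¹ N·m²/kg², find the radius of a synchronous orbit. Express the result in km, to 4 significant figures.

μ = GM = 6.674×10⁻¹¹ × 2.014×10²⁵ = 1.344×10¹⁵ m³/s².
A synchronous orbit has period T, so by Kepler's third law a = (μT²/4π²)^(1/3).
μT²/4π² = 1.344×10¹⁵ × (2.484×10⁴)² / 39.48 = 2.101×10²² m³.
a = 2.759×10⁷ m = 27593 km.

r_sync ≈ 27590 km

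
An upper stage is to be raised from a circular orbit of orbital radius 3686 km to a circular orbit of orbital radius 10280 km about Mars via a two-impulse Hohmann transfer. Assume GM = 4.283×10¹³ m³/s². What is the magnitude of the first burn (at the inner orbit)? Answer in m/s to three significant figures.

r₁ = 3686 km = 3.686×10⁶ m.
r₂ = 10280 km = 1.028×10⁷ m.
Transfer ellipse a_t = (r₁ + r₂)/2 = 6.983×10⁶ m.
At r₁: circular v_c1 = √(μ/r₁) = 3409 m/s; transfer-periapsis v_p = √[μ(2/r₁ − 1/a_t)] = 4136 m/s.
Δv₁ = v_p − v_c1 = 727.2 m/s.

Δv ≈ 727 m/s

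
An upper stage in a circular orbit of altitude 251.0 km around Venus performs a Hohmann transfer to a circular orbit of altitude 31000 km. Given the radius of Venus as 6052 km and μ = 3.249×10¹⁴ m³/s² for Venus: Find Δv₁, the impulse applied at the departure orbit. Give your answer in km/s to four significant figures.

r₁ = 6052 + 251.0 = 6303.0 km = 6.3030×10⁶ m.
r₂ = 6052 + 31000 = 37052 km = 3.7052×10⁷ m.
Transfer ellipse a_t = (r₁ + r₂)/2 = 2.168×10⁷ m.
At r₁: circular v_c1 = √(μ/r₁) = 7180 m/s; transfer-periapsis v_p = √[μ(2/r₁ − 1/a_t)] = 9386 m/s.
Δv₁ = v_p − v_c1 = 2207 m/s.
= 2.207 km/s.

Δv ≈ 2.207 km/s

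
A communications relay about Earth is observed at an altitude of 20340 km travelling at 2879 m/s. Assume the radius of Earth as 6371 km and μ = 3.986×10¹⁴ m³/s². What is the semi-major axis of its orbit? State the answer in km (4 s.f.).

a ≈ 18490 km

r = 6371 + 20340 = 26711 km = 2.671×10⁷ m.
Specific orbital energy ε = v²/2 − μ/r = (2879)²/2 − 3.986×10¹⁴/2.671×10⁷ = -1.078×10⁷ J/kg.
Since ε = −μ/(2a), a = −μ/(2ε) = 1.849×10⁷ m = 18491 km.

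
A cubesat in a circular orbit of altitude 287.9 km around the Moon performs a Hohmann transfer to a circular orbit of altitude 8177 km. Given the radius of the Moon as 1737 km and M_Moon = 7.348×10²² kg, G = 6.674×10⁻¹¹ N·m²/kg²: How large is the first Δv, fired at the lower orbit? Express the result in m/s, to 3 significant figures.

Δv ≈ 449 m/s

μ = GM = 6.674×10⁻¹¹ × 7.348×10²² = 4.904×10¹² m³/s².
r₁ = 1737 + 287.9 = 2024.9 km = 2.0249×10⁶ m.
r₂ = 1737 + 8177 = 9914.0 km = 9.9140×10⁶ m.
Transfer ellipse a_t = (r₁ + r₂)/2 = 5.969×10⁶ m.
At r₁: circular v_c1 = √(μ/r₁) = 1556 m/s; transfer-perilune v_p = √[μ(2/r₁ − 1/a_t)] = 2006 m/s.
Δv₁ = v_p − v_c1 = 449.3 m/s.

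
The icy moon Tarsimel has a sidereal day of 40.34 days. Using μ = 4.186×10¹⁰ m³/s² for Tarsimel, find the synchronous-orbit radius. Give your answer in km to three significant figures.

T = 40.34 days = 3.485×10⁶ s.
A synchronous orbit has period T, so by Kepler's third law a = (μT²/4π²)^(1/3).
μT²/4π² = 4.186×10¹⁰ × (3.485×10⁶)² / 39.48 = 1.288×10²² m³.
a = 2.344×10⁷ m = 23441 km.

r_sync ≈ 23400 km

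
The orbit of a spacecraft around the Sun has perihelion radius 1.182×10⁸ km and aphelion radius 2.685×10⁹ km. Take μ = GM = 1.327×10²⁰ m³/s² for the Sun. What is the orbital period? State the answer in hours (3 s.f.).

T ≈ 251000 hours

Semi-major axis a = (r_p + r_a)/2 = (1.1820×10⁸ + 2.6850×10⁹)/2 = 1.4016×10⁹ km = 1.402×10¹² m.
By Kepler's third law T = 2π√(a³/μ) = 2π × 1.440×10⁸ = 9.051×10⁸ s.
= 2.514×10⁵ hours.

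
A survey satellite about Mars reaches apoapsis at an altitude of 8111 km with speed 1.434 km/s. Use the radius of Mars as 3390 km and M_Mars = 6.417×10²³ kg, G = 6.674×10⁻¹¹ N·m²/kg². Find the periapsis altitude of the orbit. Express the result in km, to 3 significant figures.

μ = GM = 6.674×10⁻¹¹ × 6.417×10²³ = 4.283×10¹³ m³/s².
r_a = 3390 + 8111 = 11501 km = 1.150×10⁷ m.
Specific energy ε = v²/2 − μ/r = -2.696×10⁶ J/kg, so a = −μ/(2ε) = 7.944×10⁶ m.
The apsides satisfy r_p + r_a = 2a, so the periapsis radius is 2a − r_a = 4.387×10⁶ m = 4386.8 km.
Periapsis altitude = 4386.8 − 3390 = 996.82 km.

periapsis altitude ≈ 997 km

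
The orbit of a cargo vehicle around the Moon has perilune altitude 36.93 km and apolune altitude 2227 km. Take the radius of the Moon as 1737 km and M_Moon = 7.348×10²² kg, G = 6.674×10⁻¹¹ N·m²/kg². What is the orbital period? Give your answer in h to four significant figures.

T ≈ 3.830 h

μ = GM = 6.674×10⁻¹¹ × 7.348×10²² = 4.904×10¹² m³/s².
r_p = 1737 + 36.93 = 1773.9 km = 1.7739×10⁶ m.
r_a = 1737 + 2227 = 3964.0 km = 3.9640×10⁶ m.
Semi-major axis a = (r_p + r_a)/2 = (1773.9 + 3964.0)/2 = 2869.0 km = 2.869×10⁶ m.
By Kepler's third law T = 2π√(a³/μ) = 2π × 2.194×10³ = 1.379×10⁴ s.
= 3.830 h.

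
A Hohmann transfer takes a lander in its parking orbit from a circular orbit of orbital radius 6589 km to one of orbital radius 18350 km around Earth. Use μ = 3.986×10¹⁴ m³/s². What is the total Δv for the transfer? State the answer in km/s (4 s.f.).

r₁ = 6589 km = 6.589×10⁶ m.
r₂ = 18350 km = 1.835×10⁷ m.
Transfer ellipse a_t = (r₁ + r₂)/2 = 1.247×10⁷ m.
At r₁: circular v_c1 = √(μ/r₁) = 7778 m/s; transfer-perigee v_p = √[μ(2/r₁ − 1/a_t)] = 9435 m/s.
Δv₁ = v_p − v_c1 = 1657 m/s.
At r₂: circular v_c2 = √(μ/r₂) = 4661 m/s; transfer-apogee v_a = √[μ(2/r₂ − 1/a_t)] = 3388 m/s.
Δv₂ = v_c2 − v_a = 1273 m/s.
Total Δv = Δv₁ + Δv₂ = 2930 m/s = 2.930 km/s.

Δv_total ≈ 2.930 km/s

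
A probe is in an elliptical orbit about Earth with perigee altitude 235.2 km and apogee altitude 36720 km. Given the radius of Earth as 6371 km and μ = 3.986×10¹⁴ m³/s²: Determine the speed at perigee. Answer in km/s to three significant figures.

v ≈ 10.2 km/s

r_p = 6371 + 235.2 = 6606.2 km = 6.6062×10⁶ m.
r_a = 6371 + 36720 = 43091 km = 4.3091×10⁷ m.
Semi-major axis a = (r_p + r_a)/2 = 24849 km = 2.485×10⁷ m.
Vis-viva: v² = μ(2/r − 1/a) = 3.986×10¹⁴ × (3.027×10⁻⁷ − 4.024×10⁻⁸) = 1.046×10⁸ m²/s².
v = 10230 m/s = 10.23 km/s.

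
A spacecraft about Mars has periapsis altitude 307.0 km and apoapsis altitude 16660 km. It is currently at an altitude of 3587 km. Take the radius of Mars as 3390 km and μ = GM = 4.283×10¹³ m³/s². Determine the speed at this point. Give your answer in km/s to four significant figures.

v ≈ 2.945 km/s

r_p = 3390 + 307.0 = 3697.0 km = 3.6970×10⁶ m.
r_a = 3390 + 16660 = 20050 km = 2.0050×10⁷ m.
r = 3390 + 3587 = 6977.0 km = 6.977×10⁶ m.
Semi-major axis a = (r_p + r_a)/2 = 11874 km = 1.187×10⁷ m.
Vis-viva: v² = μ(2/r − 1/a) = 4.283×10¹³ × (2.867×10⁻⁷ − 8.422×10⁻⁸) = 8.670×10⁶ m²/s².
v = 2945 m/s = 2.945 km/s.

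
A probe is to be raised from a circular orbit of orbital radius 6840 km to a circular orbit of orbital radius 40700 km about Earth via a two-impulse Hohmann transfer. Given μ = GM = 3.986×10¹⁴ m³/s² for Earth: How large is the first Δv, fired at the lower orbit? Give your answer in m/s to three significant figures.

Δv ≈ 2360 m/s

r₁ = 6840 km = 6.840×10⁶ m.
r₂ = 40700 km = 4.070×10⁷ m.
Transfer ellipse a_t = (r₁ + r₂)/2 = 2.377×10⁷ m.
At r₁: circular v_c1 = √(μ/r₁) = 7634 m/s; transfer-perigee v_p = √[μ(2/r₁ − 1/a_t)] = 9989 m/s.
Δv₁ = v_p − v_c1 = 2355 m/s.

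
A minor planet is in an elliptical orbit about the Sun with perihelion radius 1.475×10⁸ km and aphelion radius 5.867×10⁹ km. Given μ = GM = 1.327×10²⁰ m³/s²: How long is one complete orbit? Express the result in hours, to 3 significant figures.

Semi-major axis a = (r_p + r_a)/2 = (1.4750×10⁸ + 5.8670×10⁹)/2 = 3.0072×10⁹ km = 3.007×10¹² m.
By Kepler's third law T = 2π√(a³/μ) = 2π × 4.527×10⁸ = 2.844×10⁹ s.
= 7.901×10⁵ hours.

T ≈ 790000 hours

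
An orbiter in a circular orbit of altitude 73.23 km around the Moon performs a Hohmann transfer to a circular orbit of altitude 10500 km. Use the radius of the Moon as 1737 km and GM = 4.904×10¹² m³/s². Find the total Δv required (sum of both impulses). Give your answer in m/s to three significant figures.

r₁ = 1737 + 73.23 = 1810.2 km = 1.8102×10⁶ m.
r₂ = 1737 + 10500 = 12237 km = 1.2237×10⁷ m.
Transfer ellipse a_t = (r₁ + r₂)/2 = 7.024×10⁶ m.
At r₁: circular v_c1 = √(μ/r₁) = 1646 m/s; transfer-perilune v_p = √[μ(2/r₁ − 1/a_t)] = 2173 m/s.
Δv₁ = v_p − v_c1 = 526.6 m/s.
At r₂: circular v_c2 = √(μ/r₂) = 633.0 m/s; transfer-apolune v_a = √[μ(2/r₂ − 1/a_t)] = 321.4 m/s.
Δv₂ = v_c2 − v_a = 311.7 m/s.
Total Δv = Δv₁ + Δv₂ = 838.3 m/s.

Δv_total ≈ 838 m/s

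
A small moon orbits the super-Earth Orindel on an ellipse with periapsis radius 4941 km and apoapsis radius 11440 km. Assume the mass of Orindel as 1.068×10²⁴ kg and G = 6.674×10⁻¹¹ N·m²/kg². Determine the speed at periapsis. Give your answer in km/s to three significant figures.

v ≈ 4.49 km/s

μ = GM = 6.674×10⁻¹¹ × 1.068×10²⁴ = 7.128×10¹³ m³/s².
Semi-major axis a = (r_p + r_a)/2 = 8190.5 km = 8.190×10⁶ m.
Vis-viva: v² = μ(2/r − 1/a) = 7.128×10¹³ × (4.048×10⁻⁷ − 1.221×10⁻⁷) = 2.015×10⁷ m²/s².
v = 4489 m/s = 4.489 km/s.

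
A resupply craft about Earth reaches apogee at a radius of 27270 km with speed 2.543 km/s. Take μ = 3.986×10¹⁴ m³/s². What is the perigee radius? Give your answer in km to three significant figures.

r_a = 2.727×10⁷ m.
Specific energy ε = v²/2 − μ/r = -1.138×10⁷ J/kg, so a = −μ/(2ε) = 1.751×10⁷ m.
The apsides satisfy r_p + r_a = 2a, so the perigee radius is 2a − r_a = 7.746×10⁶ m = 7746.0 km.

perigee radius ≈ 7750 km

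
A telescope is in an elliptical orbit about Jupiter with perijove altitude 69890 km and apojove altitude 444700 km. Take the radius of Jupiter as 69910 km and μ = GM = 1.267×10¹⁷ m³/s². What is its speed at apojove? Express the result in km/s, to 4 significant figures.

r_p = 69910 + 69890 = 139800 km = 1.3980×10⁸ m.
r_a = 69910 + 444700 = 514610 km = 5.1461×10⁸ m.
Semi-major axis a = (r_p + r_a)/2 = 3.2720×10⁵ km = 3.272×10⁸ m.
Vis-viva: v² = μ(2/r − 1/a) = 1.267×10¹⁷ × (3.886×10⁻⁹ − 3.056×10⁻⁹) = 1.052×10⁸ m²/s².
v = 10260 m/s = 10.26 km/s.

v ≈ 10.26 km/s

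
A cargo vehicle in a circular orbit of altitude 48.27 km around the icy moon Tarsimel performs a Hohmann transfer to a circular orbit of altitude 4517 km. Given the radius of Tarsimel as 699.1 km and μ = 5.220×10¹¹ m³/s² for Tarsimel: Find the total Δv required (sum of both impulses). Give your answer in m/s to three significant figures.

r₁ = 699.1 + 48.27 = 747.37 km = 7.4737×10⁵ m.
r₂ = 699.1 + 4517 = 5216.1 km = 5.2161×10⁶ m.
Transfer ellipse a_t = (r₁ + r₂)/2 = 2.982×10⁶ m.
At r₁: circular v_c1 = √(μ/r₁) = 835.7 m/s; transfer-periapsis v_p = √[μ(2/r₁ − 1/a_t)] = 1105 m/s.
Δv₁ = v_p − v_c1 = 269.6 m/s.
At r₂: circular v_c2 = √(μ/r₂) = 316.3 m/s; transfer-apoapsis v_a = √[μ(2/r₂ − 1/a_t)] = 158.4 m/s.
Δv₂ = v_c2 − v_a = 158.0 m/s.
Total Δv = Δv₁ + Δv₂ = 427.6 m/s.

Δv_total ≈ 428 m/s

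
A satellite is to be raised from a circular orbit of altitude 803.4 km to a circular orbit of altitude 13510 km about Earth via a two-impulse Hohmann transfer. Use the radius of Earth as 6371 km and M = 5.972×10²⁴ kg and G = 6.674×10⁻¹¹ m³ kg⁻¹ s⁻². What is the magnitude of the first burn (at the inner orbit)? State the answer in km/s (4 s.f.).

μ = GM = 6.674×10⁻¹¹ × 5.972×10²⁴ = 3.986×10¹⁴ m³/s².
r₁ = 6371 + 803.4 = 7174.4 km = 7.1744×10⁶ m.
r₂ = 6371 + 13510 = 19881 km = 1.9881×10⁷ m.
Transfer ellipse a_t = (r₁ + r₂)/2 = 1.353×10⁷ m.
At r₁: circular v_c1 = √(μ/r₁) = 7453 m/s; transfer-perigee v_p = √[μ(2/r₁ − 1/a_t)] = 9036 m/s.
Δv₁ = v_p − v_c1 = 1582 m/s.
= 1.582 km/s.

Δv ≈ 1.582 km/s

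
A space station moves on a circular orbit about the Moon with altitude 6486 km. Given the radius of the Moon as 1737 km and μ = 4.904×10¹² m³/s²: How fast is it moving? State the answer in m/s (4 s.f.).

r = 1737 + 6486 = 8223.0 km = 8.2230×10⁶ m.
For a circular orbit v = √(μ/r) = √(4.904×10¹² / 8.223×10⁶) = √(5.964×10⁵) = 772.3 m/s.

v ≈ 772.3 m/s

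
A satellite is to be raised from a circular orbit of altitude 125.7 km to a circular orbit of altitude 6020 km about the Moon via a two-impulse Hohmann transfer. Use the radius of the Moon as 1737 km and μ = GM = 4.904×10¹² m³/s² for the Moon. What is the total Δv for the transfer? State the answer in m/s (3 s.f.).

Δv_total ≈ 738 m/s

r₁ = 1737 + 125.7 = 1862.7 km = 1.8627×10⁶ m.
r₂ = 1737 + 6020 = 7757.0 km = 7.7570×10⁶ m.
Transfer ellipse a_t = (r₁ + r₂)/2 = 4.810×10⁶ m.
At r₁: circular v_c1 = √(μ/r₁) = 1623 m/s; transfer-perilune v_p = √[μ(2/r₁ − 1/a_t)] = 2061 m/s.
Δv₁ = v_p − v_c1 = 438.0 m/s.
At r₂: circular v_c2 = √(μ/r₂) = 795.1 m/s; transfer-apolune v_a = √[μ(2/r₂ − 1/a_t)] = 494.8 m/s.
Δv₂ = v_c2 − v_a = 300.3 m/s.
Total Δv = Δv₁ + Δv₂ = 738.3 m/s.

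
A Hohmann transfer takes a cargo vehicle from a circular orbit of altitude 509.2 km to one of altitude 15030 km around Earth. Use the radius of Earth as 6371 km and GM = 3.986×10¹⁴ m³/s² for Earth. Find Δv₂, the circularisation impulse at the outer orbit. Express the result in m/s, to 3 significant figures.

r₁ = 6371 + 509.2 = 6880.2 km = 6.8802×10⁶ m.
r₂ = 6371 + 15030 = 21401 km = 2.1401×10⁷ m.
Transfer ellipse a_t = (r₁ + r₂)/2 = 1.414×10⁷ m.
At r₁: circular v_c1 = √(μ/r₁) = 7611 m/s; transfer-perigee v_p = √[μ(2/r₁ − 1/a_t)] = 9364 m/s.
At r₂: circular v_c2 = √(μ/r₂) = 4316 m/s; transfer-apogee v_a = √[μ(2/r₂ − 1/a_t)] = 3010 m/s.
Δv₂ = v_c2 − v_a = 1305 m/s.

Δv ≈ 1310 m/s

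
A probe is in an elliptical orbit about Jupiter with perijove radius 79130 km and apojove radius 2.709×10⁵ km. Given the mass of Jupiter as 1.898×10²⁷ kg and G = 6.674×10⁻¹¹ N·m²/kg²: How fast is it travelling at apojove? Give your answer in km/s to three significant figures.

v ≈ 14.5 km/s

μ = GM = 6.674×10⁻¹¹ × 1.898×10²⁷ = 1.267×10¹⁷ m³/s².
Semi-major axis a = (r_p + r_a)/2 = 1.7502×10⁵ km = 1.750×10⁸ m.
Vis-viva: v² = μ(2/r − 1/a) = 1.267×10¹⁷ × (7.383×10⁻⁹ − 5.714×10⁻⁹) = 2.114×10⁸ m²/s².
v = 14540 m/s = 14.54 km/s.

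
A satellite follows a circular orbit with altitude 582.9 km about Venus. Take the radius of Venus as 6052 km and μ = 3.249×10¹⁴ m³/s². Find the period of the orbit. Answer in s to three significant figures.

r = 6052 + 582.9 = 6634.9 km = 6.6349×10⁶ m.
Kepler's third law: T = 2π√(r³/μ) = 2π√((6.635×10⁶)³ / 3.249×10¹⁴).
r³/μ = 8.990×10⁵ s², so T = 2π × 9.481×10² = 5.957×10³ s.

T ≈ 5960 s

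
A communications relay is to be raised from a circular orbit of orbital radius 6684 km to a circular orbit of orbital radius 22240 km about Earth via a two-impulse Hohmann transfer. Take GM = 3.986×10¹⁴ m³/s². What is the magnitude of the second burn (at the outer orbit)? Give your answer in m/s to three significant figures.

r₁ = 6684 km = 6.684×10⁶ m.
r₂ = 22240 km = 2.224×10⁷ m.
Transfer ellipse a_t = (r₁ + r₂)/2 = 1.446×10⁷ m.
At r₁: circular v_c1 = √(μ/r₁) = 7722 m/s; transfer-perigee v_p = √[μ(2/r₁ − 1/a_t)] = 9576 m/s.
At r₂: circular v_c2 = √(μ/r₂) = 4234 m/s; transfer-apogee v_a = √[μ(2/r₂ − 1/a_t)] = 2878 m/s.
Δv₂ = v_c2 − v_a = 1355 m/s.

Δv ≈ 1360 m/s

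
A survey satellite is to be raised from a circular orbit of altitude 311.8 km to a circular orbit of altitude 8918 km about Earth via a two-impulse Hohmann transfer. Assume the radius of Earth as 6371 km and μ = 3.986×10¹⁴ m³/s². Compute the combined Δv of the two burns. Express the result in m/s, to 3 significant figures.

Δv_total ≈ 2510 m/s

r₁ = 6371 + 311.8 = 6682.8 km = 6.6828×10⁶ m.
r₂ = 6371 + 8918 = 15289 km = 1.5289×10⁷ m.
Transfer ellipse a_t = (r₁ + r₂)/2 = 1.099×10⁷ m.
At r₁: circular v_c1 = √(μ/r₁) = 7723 m/s; transfer-perigee v_p = √[μ(2/r₁ − 1/a_t)] = 9111 m/s.
Δv₁ = v_p − v_c1 = 1388 m/s.
At r₂: circular v_c2 = √(μ/r₂) = 5106 m/s; transfer-apogee v_a = √[μ(2/r₂ − 1/a_t)] = 3982 m/s.
Δv₂ = v_c2 − v_a = 1124 m/s.
Total Δv = Δv₁ + Δv₂ = 2511 m/s.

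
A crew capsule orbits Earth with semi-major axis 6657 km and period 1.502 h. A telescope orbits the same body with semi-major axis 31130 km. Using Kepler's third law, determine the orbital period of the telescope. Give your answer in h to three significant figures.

Kepler's third law: T² ∝ a³, so T₂ = T₁ (a₂/a₁)^(3/2).
a₂/a₁ = 4.676, (a₂/a₁)^(3/2) = 10.11.
T₂ = 1.502 × 10.11 = 15.19 h.

T₂ ≈ 15.2 h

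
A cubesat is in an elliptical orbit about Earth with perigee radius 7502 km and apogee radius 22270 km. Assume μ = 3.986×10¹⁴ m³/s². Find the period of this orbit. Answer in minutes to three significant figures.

T ≈ 301 minutes

Semi-major axis a = (r_p + r_a)/2 = (7502.0 + 22270)/2 = 14886 km = 1.489×10⁷ m.
By Kepler's third law T = 2π√(a³/μ) = 2π × 2.877×10³ = 1.807×10⁴ s.
= 301.2 minutes.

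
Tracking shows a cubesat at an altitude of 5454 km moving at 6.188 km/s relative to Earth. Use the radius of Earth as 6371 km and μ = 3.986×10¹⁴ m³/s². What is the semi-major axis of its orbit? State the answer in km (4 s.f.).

a ≈ 13690 km

r = 6371 + 5454 = 11825 km = 1.182×10⁷ m.
Specific orbital energy ε = v²/2 − μ/r = (6188)²/2 − 3.986×10¹⁴/1.182×10⁷ = -1.456×10⁷ J/kg.
Since ε = −μ/(2a), a = −μ/(2ε) = 1.369×10⁷ m = 13686 km.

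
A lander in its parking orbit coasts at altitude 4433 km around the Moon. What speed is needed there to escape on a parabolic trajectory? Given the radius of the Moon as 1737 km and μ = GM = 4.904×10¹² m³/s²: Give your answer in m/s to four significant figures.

v_esc ≈ 1261 m/s

r = 1737 + 4433 = 6170.0 km = 6.1700×10⁶ m.
Escape speed v_esc = √(2μ/r) = √(2 × 4.904×10¹² / 6.170×10⁶) = √(1.590×10⁶) = 1261 m/s.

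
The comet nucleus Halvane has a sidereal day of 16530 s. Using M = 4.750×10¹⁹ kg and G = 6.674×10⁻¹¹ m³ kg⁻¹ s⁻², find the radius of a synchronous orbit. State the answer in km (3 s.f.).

μ = GM = 6.674×10⁻¹¹ × 4.750×10¹⁹ = 3.170×10⁹ m³/s².
A synchronous orbit has period T, so by Kepler's third law a = (μT²/4π²)^(1/3).
μT²/4π² = 3.170×10⁹ × (1.653×10⁴)² / 39.48 = 2.194×10¹⁶ m³.
a = 2.800×10⁵ m = 279.96 km.

r_sync ≈ 280 km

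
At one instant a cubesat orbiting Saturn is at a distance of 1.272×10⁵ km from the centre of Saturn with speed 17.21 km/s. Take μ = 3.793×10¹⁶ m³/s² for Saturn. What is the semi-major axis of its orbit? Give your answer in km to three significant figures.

a ≈ 1.26×10⁵ km

r = 1.272×10⁸ m.
Vis-viva rearranged: 1/a = 2/r − v²/μ = 1.572×10⁻⁸ − 7.809×10⁻⁹ = 7.915×10⁻⁹ m⁻¹.
a = 1.263×10⁸ m = 1.2635×10⁵ km.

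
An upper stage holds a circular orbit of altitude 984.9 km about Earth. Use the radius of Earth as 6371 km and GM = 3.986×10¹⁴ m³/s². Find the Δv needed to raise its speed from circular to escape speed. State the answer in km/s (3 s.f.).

Δv ≈ 3.05 km/s

r = 6371 + 984.9 = 7355.9 km = 7.3559×10⁶ m.
Circular speed v_c = √(μ/r) = 7361 m/s.
Escape speed v_esc = √(2μ/r) = √2 × v_c = 10410 m/s.
Δv = v_esc − v_c = 3049 m/s = 3.049 km/s.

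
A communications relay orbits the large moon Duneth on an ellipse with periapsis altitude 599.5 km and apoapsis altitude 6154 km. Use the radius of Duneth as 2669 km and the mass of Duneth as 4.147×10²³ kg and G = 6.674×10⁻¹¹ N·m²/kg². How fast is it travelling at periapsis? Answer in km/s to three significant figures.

v ≈ 3.52 km/s

μ = GM = 6.674×10⁻¹¹ × 4.147×10²³ = 2.768×10¹³ m³/s².
r_p = 2669 + 599.5 = 3268.5 km = 3.2685×10⁶ m.
r_a = 2669 + 6154 = 8823.0 km = 8.8230×10⁶ m.
Semi-major axis a = (r_p + r_a)/2 = 6045.8 km = 6.046×10⁶ m.
Vis-viva: v² = μ(2/r − 1/a) = 2.768×10¹³ × (6.119×10⁻⁷ − 1.654×10⁻⁷) = 1.236×10⁷ m²/s².
v = 3515 m/s = 3.515 km/s.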